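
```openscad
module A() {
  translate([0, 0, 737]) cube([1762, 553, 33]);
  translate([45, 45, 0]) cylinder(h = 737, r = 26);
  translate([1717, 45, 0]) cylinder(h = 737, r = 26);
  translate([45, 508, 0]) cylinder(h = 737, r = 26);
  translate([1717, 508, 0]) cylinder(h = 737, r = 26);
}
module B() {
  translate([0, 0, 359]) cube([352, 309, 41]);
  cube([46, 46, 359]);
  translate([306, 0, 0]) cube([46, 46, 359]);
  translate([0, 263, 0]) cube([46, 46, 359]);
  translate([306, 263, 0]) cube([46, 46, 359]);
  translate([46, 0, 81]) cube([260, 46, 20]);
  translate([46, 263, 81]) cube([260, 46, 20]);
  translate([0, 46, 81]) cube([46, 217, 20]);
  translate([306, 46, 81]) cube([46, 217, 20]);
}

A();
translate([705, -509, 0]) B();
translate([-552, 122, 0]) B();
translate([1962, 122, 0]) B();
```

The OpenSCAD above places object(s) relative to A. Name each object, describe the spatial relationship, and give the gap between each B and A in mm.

A is a table. B is a stool. Three stools sit around the table at the −y, −x, +x sides. The gap between each stool and the table is 200 mm.

Each stool's nearest face is 200 mm from the table's bounding box.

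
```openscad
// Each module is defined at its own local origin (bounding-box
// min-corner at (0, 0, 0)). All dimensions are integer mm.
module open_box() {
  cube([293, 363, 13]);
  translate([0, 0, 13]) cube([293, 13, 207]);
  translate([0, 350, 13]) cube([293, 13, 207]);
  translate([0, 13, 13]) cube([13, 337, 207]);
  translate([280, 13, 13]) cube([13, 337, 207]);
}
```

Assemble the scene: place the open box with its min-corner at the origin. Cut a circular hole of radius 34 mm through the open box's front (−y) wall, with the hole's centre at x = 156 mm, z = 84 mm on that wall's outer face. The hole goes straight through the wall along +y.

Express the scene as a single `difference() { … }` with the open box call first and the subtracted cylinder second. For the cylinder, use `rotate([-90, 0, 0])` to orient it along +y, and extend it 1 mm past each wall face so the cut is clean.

difference() {
  open_box();
  translate([156, -1, 84]) rotate([-90, 0, 0]) cylinder(h = 15, r = 34);
}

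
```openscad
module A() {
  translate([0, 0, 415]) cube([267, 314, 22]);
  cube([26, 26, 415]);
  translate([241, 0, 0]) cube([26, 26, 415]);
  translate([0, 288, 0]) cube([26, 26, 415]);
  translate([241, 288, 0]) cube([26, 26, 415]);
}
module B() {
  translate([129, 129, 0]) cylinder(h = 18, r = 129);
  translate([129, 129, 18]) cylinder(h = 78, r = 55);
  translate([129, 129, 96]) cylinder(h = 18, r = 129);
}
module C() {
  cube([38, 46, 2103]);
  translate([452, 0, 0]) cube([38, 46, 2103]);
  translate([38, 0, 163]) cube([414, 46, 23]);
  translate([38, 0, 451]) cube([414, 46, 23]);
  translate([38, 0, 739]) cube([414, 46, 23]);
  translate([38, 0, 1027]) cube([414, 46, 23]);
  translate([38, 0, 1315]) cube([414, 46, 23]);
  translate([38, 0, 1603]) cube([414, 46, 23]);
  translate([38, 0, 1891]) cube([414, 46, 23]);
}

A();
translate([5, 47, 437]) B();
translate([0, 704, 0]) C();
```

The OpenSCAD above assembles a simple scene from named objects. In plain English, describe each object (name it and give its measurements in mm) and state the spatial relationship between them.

A is a simple wooden stool: a rectangular seat 267 mm (x) by 314 mm (y), 22 mm thick, top face at z = 437 mm, on four square legs, each 26×26 mm in cross-section. The legs rest on z = 0, each flush with a corner of the seat.

B is a spool: two coaxial disc flanges of radius 129 mm and thickness 18 mm, joined by a core cylinder of radius 55 mm and height 78 mm. The lower flange rests on z = 0 and the three cylinders share a vertical axis.

C is a wooden ladder with two side rails of 38×46 mm section and 2103 mm height, set 490 mm apart overall. Between them run 7 rectangular rungs (46 mm deep, 23 mm thick), front faces flush with the rails' −y face. The bottom of the first rung is 163 mm above the floor and each subsequent rung is 288 mm higher than the one below.

The spool is on top of the stool. The ladder is on the floor beside the stool on its +y side.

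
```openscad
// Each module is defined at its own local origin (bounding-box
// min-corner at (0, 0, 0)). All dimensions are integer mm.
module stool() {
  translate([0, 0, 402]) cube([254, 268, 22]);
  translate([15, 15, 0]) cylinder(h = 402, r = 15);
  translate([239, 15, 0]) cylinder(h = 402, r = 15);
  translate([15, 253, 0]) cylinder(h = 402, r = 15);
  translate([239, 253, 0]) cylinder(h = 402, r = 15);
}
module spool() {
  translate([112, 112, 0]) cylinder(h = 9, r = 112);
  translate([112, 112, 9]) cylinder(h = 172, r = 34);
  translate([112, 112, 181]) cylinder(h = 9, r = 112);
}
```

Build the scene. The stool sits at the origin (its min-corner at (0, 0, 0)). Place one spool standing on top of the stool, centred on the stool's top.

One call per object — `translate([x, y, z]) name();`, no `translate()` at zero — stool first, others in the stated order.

stool();
translate([15, 22, 424]) spool();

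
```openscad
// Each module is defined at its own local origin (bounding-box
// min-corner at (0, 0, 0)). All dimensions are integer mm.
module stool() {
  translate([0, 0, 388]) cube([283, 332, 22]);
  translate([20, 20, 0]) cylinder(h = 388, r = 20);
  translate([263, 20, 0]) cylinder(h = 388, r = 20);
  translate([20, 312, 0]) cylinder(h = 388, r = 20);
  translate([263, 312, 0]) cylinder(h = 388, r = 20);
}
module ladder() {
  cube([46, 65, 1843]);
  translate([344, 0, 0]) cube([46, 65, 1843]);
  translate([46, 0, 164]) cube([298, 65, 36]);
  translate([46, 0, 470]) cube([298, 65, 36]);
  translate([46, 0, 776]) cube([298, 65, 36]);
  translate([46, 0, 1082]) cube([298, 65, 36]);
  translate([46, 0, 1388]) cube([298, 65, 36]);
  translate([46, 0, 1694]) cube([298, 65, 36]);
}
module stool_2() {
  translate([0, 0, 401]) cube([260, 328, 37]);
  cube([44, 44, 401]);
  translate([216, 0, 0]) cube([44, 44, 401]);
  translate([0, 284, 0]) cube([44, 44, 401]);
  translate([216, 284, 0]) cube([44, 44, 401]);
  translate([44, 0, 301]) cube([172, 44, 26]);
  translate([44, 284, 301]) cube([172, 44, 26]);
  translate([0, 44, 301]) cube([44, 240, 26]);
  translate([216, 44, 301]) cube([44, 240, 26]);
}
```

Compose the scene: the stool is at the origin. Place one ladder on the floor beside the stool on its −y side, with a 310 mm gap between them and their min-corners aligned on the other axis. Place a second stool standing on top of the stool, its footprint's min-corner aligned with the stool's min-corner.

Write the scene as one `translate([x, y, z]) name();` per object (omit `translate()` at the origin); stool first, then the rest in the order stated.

stool();
translate([0, -375, 0]) ladder();
translate([0, 0, 410]) stool_2();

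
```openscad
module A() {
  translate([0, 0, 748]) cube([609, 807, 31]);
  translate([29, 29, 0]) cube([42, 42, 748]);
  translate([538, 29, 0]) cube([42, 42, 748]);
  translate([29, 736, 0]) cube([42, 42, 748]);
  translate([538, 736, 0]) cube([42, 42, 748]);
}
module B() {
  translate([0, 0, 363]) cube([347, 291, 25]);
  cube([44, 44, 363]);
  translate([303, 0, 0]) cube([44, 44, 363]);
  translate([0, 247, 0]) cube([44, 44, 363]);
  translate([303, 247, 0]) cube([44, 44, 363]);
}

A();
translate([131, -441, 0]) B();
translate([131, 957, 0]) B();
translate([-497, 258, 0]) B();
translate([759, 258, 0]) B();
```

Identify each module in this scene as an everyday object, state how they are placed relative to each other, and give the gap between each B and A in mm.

A is a table. B is a stool. Four stools sit around the table at the −y, +y, −x, +x sides. The gap between each stool and the table is 150 mm.

Each stool's nearest face is 150 mm from the table's bounding box.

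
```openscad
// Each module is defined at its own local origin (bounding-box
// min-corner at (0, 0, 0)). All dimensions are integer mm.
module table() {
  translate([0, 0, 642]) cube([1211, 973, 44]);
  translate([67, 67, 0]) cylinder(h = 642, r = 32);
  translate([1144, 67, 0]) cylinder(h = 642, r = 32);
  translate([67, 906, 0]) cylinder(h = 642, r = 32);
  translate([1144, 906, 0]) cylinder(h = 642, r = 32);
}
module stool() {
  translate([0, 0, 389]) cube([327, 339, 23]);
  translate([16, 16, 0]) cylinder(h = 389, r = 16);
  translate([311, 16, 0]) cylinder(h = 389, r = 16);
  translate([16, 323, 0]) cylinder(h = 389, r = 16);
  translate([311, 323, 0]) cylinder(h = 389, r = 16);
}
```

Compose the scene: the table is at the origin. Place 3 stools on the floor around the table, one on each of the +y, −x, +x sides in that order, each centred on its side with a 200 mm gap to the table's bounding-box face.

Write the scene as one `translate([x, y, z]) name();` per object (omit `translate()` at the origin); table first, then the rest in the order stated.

table();
translate([442, 1173, 0]) stool();
translate([-527, 317, 0]) stool();
translate([1411, 317, 0]) stool();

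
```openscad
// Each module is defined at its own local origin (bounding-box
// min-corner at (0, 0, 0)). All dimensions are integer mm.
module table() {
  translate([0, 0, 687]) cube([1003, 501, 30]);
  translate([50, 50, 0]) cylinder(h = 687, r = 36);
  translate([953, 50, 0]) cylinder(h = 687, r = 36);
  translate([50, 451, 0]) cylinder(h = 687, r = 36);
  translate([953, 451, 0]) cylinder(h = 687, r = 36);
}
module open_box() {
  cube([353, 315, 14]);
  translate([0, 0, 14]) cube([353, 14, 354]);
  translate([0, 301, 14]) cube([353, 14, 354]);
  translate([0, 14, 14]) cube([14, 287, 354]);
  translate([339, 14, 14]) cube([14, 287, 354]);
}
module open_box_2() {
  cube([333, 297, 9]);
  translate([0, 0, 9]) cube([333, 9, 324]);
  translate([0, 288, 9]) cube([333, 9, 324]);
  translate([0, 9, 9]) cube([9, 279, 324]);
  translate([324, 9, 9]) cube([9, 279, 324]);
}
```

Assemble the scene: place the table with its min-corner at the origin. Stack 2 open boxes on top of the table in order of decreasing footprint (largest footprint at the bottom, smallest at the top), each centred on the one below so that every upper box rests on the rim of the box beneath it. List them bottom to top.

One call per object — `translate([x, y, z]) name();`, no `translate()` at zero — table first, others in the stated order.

table();
translate([325, 93, 717]) open_box();
translate([335, 102, 1085]) open_box_2();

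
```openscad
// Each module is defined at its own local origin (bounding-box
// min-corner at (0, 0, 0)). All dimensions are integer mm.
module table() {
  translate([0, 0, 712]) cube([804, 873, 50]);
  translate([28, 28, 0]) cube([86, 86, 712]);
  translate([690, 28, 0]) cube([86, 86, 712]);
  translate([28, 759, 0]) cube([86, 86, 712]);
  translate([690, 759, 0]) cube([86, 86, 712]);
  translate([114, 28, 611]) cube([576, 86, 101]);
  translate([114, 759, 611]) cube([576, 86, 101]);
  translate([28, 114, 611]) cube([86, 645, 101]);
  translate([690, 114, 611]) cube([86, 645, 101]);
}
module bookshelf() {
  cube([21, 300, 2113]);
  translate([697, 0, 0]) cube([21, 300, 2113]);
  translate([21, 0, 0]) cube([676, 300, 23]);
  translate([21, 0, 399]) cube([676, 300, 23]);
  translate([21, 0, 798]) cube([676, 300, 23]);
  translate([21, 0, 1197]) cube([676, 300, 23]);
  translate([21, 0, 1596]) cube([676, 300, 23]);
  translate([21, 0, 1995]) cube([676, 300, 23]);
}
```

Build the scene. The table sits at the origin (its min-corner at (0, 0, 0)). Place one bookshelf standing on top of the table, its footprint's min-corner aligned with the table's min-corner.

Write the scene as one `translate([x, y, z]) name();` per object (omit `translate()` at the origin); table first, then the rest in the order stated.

table();
translate([0, 0, 762]) bookshelf();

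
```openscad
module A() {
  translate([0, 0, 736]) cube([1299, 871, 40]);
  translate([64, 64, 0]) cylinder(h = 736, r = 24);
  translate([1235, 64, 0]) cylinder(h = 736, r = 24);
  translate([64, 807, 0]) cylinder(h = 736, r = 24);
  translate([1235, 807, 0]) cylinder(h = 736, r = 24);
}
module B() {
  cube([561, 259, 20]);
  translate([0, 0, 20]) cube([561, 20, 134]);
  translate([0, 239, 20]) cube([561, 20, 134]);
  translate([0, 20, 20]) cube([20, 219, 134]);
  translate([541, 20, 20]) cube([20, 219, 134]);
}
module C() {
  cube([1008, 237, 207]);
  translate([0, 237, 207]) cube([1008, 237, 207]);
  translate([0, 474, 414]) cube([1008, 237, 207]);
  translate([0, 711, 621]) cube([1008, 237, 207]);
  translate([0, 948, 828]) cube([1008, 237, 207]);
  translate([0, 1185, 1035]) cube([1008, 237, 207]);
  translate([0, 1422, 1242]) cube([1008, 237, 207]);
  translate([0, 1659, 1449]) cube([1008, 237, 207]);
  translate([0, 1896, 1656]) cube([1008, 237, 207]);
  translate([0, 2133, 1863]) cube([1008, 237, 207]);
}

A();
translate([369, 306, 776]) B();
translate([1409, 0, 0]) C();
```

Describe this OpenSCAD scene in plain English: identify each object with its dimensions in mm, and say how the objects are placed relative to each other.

A is a table with a 1299×871 mm rectangular top, 40 mm thick, top surface at z = 776 mm, supported by four round legs of 48 mm diameter, each leg's bounding box inset 40 mm from the nearest pair of top edges, running from the floor.

B is an open storage box with external size 561×259×154 mm and wall thickness 20 mm (the base is also 20 mm thick). The base covers the whole footprint; the four walls stand on the base, with the y-facing walls full-width and the x-facing walls fitting between their inner faces.

C is a run of 10 identical solid stair steps. Each tread is 1008×237 mm and each step block is 207 mm high. Step 1 rests on the floor; step k is offset from step 1 by (k−1)×237 mm in y and (k−1)×207 mm in z.

The open box is on top of the table, centred. The staircase is on the floor beside the table on its +x side.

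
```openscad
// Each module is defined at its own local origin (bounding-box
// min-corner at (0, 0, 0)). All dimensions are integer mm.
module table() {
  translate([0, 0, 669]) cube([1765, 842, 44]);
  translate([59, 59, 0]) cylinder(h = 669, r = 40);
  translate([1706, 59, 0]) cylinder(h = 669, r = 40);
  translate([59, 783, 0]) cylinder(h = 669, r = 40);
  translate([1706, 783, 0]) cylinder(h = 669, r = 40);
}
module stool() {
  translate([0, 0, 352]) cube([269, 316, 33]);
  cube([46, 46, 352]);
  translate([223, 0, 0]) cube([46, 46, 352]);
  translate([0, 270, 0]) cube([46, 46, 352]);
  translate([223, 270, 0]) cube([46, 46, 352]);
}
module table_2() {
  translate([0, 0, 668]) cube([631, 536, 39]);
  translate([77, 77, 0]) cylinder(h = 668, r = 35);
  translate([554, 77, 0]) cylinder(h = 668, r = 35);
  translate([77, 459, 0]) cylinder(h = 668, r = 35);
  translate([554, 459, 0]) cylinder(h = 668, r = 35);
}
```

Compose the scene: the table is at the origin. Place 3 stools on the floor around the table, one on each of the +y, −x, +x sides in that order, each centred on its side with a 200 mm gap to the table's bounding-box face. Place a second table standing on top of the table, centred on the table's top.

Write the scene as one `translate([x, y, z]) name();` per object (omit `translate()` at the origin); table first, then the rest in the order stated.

table();
translate([748, 1042, 0]) stool();
translate([-469, 263, 0]) stool();
translate([1965, 263, 0]) stool();
translate([567, 153, 713]) table_2();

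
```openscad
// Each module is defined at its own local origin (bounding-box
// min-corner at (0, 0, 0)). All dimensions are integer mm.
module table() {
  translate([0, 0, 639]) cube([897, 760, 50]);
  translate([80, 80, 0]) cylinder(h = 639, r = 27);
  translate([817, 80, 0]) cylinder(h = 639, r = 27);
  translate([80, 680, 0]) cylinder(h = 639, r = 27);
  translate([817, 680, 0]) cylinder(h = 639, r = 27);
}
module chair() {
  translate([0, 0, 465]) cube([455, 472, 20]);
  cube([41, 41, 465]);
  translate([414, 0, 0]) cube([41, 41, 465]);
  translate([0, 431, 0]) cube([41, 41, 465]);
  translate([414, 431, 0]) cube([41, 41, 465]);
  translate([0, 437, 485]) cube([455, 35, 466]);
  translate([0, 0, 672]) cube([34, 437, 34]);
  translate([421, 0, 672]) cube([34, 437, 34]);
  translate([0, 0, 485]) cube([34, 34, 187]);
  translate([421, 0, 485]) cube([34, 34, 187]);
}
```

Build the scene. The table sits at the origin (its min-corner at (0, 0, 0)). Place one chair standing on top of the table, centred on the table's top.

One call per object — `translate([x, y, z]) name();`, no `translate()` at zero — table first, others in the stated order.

table();
translate([221, 144, 689]) chair();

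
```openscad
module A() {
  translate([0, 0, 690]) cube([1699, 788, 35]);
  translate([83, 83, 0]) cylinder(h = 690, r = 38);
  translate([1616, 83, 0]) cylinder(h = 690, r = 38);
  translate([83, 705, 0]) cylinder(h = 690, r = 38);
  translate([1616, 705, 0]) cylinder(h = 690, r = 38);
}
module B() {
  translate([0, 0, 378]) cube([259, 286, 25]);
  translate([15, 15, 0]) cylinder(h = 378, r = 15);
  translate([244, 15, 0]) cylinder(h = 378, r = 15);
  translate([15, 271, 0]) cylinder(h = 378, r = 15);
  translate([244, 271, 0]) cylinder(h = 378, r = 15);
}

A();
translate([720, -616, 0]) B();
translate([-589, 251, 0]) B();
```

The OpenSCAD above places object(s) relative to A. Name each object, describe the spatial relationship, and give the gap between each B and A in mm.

A is a table. B is a stool. Two stools sit around the table at the −y, −x sides. The gap between each stool and the table is 330 mm.

Each stool's nearest face is 330 mm from the table's bounding box.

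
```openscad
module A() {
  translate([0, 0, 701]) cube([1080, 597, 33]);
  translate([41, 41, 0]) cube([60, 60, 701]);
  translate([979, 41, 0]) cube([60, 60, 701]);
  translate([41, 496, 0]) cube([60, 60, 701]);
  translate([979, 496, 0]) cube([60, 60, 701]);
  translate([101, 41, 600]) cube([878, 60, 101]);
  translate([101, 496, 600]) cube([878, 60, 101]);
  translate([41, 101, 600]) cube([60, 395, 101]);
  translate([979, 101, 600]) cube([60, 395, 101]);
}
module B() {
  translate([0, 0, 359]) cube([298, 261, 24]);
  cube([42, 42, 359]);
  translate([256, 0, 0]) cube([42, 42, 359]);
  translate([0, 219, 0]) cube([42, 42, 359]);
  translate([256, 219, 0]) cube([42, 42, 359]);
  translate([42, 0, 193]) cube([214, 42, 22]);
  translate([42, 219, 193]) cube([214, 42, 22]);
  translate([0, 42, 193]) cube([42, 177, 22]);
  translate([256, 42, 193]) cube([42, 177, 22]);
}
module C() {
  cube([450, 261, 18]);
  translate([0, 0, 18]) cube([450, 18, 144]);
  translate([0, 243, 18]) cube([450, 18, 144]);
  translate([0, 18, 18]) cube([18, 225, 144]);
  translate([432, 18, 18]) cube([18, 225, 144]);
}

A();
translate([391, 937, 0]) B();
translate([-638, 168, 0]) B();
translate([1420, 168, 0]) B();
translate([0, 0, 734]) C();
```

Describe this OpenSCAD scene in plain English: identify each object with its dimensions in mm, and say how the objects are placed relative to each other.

A is a table with a 1080×597 mm rectangular top, 33 mm thick, top surface at z = 734 mm, supported by four 60×60 mm square legs, each inset 41 mm from the nearest pair of top edges, running from the floor. Four apron rails, 60 mm thick and 101 mm tall, run between adjacent legs with their top edges flush with the underside of the top and their outer faces flush with the legs' outer faces.

B is a simple wooden stool: a rectangular seat 298 mm (x) by 261 mm (y), 24 mm thick, top face at z = 383 mm, on four square legs, each 42×42 mm in cross-section. The legs rest on z = 0, each flush with a corner of the seat. Four stretchers, 42 mm wide and 22 mm tall, connect adjacent legs with their undersides at z = 193 mm, each running between the inner faces of the legs it joins and aligned with the legs' outer faces on the other axis.

C is an open storage box with external size 450×261×162 mm and wall thickness 18 mm (the base is also 18 mm thick). The base covers the whole footprint; the four walls stand on the base, with the y-facing walls full-width and the x-facing walls fitting between their inner faces.

Three stools sit around the table at the +y, −x, +x sides. The open box is on top of the table.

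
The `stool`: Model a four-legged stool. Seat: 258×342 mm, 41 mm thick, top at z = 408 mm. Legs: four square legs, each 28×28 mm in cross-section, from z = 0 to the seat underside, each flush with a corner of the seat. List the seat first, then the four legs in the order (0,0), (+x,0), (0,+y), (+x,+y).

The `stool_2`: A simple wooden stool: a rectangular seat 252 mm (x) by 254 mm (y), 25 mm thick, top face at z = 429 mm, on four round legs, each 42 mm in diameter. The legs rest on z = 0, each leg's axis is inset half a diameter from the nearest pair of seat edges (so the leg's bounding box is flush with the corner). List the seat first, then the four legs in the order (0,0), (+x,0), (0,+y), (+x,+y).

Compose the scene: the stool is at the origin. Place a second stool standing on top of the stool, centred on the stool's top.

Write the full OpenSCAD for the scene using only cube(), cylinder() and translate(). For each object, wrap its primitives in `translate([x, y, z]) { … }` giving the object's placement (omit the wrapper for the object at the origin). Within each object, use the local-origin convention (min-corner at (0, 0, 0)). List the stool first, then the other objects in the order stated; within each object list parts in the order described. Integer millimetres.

translate([0, 0, 367]) cube([258, 342, 41]);
cube([28, 28, 367]);
translate([230, 0, 0]) cube([28, 28, 367]);
translate([0, 314, 0]) cube([28, 28, 367]);
translate([230, 314, 0]) cube([28, 28, 367]);
translate([3, 44, 408]) {
  translate([0, 0, 404]) cube([252, 254, 25]);
  translate([21, 21, 0]) cylinder(h = 404, r = 21);
  translate([231, 21, 0]) cylinder(h = 404, r = 21);
  translate([21, 233, 0]) cylinder(h = 404, r = 21);
  translate([231, 233, 0]) cylinder(h = 404, r = 21);
}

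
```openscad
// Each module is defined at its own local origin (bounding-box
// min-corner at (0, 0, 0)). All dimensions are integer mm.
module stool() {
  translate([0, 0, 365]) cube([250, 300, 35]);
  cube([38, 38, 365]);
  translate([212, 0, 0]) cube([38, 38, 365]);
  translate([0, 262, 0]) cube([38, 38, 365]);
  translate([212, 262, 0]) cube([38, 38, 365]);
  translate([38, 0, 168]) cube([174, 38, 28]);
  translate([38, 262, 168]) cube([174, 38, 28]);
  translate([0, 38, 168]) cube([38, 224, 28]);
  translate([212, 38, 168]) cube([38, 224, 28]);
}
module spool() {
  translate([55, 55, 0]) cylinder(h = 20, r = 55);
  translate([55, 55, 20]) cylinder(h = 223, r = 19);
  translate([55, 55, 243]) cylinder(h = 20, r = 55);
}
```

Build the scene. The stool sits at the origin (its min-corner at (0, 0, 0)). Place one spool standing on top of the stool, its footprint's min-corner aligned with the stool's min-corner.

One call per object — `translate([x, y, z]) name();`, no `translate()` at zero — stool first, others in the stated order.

stool();
translate([0, 0, 400]) spool();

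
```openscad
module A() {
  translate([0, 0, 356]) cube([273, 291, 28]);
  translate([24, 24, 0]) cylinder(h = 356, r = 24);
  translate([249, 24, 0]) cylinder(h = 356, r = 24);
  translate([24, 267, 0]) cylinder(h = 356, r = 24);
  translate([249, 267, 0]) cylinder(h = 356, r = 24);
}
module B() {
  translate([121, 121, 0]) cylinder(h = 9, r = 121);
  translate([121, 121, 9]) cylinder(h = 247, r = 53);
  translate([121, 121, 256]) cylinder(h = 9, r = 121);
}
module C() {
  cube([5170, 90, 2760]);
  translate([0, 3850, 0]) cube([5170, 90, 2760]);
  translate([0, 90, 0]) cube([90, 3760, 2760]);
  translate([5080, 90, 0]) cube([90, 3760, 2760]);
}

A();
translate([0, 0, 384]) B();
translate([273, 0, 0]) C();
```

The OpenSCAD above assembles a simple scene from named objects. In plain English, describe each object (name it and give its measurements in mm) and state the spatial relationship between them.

A is a four-legged stool. The seat is 273×291 mm, 28 mm thick, top at z = 384 mm. It stands on four round legs, each 48 mm in diameter, from z = 0 to the seat underside, each leg's axis is inset half a diameter from the nearest pair of seat edges (so the leg's bounding box is flush with the corner).

B is a spool: two coaxial disc flanges of radius 121 mm and thickness 9 mm, joined by a core cylinder of radius 53 mm and height 247 mm. The lower flange rests on z = 0 and the three cylinders share a vertical axis.

C is the wall frame of a small rectangular building: four walls, each 2760 mm tall and 90 mm thick, enclosing a footprint 5170 mm (x) by 3940 mm (y) outside-to-outside, with no floor or roof. The front and back walls (the −y and +y sides) span the full width; the two side walls fit between them.

The spool is on top of the stool. The house frame is against the stool's +x side, with their −y faces flush.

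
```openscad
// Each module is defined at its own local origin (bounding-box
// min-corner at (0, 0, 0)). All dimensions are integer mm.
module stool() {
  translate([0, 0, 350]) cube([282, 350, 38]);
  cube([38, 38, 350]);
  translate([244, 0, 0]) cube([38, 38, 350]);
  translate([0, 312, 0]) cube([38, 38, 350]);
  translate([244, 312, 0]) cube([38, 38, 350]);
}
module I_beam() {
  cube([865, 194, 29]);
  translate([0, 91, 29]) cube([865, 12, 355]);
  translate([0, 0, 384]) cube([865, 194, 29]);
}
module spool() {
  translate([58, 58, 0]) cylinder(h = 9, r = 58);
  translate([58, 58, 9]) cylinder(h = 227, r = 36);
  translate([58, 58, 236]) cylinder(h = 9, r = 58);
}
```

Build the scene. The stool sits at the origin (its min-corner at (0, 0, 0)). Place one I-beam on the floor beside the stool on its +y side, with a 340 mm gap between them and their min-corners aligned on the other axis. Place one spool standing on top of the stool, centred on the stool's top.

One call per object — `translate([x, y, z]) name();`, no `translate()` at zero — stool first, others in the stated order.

stool();
translate([0, 690, 0]) I_beam();
translate([83, 117, 388]) spool();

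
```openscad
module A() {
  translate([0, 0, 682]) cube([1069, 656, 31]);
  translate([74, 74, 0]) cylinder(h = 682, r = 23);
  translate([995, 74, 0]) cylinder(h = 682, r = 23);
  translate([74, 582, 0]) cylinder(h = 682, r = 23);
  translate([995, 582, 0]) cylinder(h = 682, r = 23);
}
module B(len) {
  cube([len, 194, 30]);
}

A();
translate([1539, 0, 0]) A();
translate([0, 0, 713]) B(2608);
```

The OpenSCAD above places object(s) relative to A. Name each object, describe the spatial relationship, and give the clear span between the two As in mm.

Second table starts at x = 1539; first ends at x = 1069; clear span = 1539 − 1069 = 470 mm.

A is a table. B is a beam. A beam spans the tops of two tables. The clear span between the two tables is 470 mm.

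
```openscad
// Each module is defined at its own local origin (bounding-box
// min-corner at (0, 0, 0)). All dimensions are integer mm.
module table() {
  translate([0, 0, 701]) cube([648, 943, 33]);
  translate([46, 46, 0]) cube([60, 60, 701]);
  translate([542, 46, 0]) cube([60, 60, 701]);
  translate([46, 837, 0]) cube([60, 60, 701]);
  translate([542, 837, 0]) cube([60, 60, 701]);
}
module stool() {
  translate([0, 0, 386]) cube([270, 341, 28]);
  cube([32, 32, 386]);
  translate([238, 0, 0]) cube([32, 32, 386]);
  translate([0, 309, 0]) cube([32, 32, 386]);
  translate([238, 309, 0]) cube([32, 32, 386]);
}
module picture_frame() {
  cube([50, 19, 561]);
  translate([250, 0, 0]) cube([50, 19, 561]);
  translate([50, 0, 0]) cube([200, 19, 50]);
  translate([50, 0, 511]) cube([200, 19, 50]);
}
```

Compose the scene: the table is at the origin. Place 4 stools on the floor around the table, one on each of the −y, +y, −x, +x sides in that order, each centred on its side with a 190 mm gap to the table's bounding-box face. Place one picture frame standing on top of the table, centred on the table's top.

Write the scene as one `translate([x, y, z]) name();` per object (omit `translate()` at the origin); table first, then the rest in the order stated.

table();
translate([189, -531, 0]) stool();
translate([189, 1133, 0]) stool();
translate([-460, 301, 0]) stool();
translate([838, 301, 0]) stool();
translate([174, 462, 734]) picture_frame();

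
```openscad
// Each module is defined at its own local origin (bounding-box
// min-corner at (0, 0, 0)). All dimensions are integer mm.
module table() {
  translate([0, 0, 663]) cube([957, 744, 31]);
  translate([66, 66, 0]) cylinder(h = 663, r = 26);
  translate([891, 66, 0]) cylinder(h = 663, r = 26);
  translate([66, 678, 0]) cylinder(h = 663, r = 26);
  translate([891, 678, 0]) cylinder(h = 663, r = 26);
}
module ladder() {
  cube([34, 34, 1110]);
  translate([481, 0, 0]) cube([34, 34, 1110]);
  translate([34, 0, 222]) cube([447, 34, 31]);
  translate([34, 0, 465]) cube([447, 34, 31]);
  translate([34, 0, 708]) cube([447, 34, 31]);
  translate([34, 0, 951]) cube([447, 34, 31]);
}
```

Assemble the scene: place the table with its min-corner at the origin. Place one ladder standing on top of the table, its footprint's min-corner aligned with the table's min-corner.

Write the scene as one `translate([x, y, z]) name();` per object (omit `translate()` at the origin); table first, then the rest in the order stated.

table();
translate([0, 0, 694]) ladder();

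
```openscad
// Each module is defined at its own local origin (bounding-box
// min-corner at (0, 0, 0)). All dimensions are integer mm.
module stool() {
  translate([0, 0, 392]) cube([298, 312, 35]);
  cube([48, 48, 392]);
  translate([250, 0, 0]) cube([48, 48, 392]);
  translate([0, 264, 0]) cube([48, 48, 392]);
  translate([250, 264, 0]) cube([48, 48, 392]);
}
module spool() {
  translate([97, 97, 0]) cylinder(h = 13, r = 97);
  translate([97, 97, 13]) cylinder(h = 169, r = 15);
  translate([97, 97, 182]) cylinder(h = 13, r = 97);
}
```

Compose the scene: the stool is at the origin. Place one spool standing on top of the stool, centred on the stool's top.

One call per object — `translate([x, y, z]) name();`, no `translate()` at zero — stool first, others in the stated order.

stool();
translate([52, 59, 427]) spool();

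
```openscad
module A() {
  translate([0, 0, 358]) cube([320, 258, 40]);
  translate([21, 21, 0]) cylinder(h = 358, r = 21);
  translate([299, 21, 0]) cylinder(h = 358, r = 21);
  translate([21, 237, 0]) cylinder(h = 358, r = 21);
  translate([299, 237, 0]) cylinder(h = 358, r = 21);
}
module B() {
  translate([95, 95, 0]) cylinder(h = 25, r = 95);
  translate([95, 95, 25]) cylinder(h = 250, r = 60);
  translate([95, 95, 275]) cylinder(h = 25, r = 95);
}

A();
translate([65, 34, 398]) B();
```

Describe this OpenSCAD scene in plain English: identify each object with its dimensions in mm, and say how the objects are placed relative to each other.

A is a four-legged stool. The seat is a 320×258×40 mm slab whose top surface is at z = 398 mm; four round legs, each 42 mm in diameter, run from the floor (z = 0) to the underside of the seat, each leg's axis is inset half a diameter from the nearest pair of seat edges (so the leg's bounding box is flush with the corner).

B is a spool: two coaxial disc flanges of radius 95 mm and thickness 25 mm, joined by a core cylinder of radius 60 mm and height 250 mm. The lower flange rests on z = 0 and the three cylinders share a vertical axis.

The spool is on top of the stool, centred.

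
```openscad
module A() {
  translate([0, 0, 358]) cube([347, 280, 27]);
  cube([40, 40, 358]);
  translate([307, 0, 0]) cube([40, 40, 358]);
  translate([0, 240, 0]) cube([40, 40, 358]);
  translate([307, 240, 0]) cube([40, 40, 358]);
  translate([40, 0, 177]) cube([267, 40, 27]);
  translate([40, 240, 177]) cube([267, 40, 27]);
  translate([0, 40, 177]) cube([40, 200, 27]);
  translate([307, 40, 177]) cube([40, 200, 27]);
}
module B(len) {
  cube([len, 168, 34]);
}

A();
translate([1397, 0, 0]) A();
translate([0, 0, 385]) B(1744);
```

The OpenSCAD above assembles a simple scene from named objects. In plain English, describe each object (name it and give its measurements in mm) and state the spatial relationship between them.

A is a four-legged stool. The seat is a 347×280×27 mm slab whose top surface is at z = 385 mm; four square legs, each 40×40 mm in cross-section, run from the floor (z = 0) to the underside of the seat, each flush with a corner of the seat. Four stretchers, 40 mm wide and 27 mm tall, connect adjacent legs with their undersides at z = 177 mm, each running between the inner faces of the legs it joins and aligned with the legs' outer faces on the other axis.

B is a rectangular beam 1744 mm long (x), 168 mm deep (y), 34 mm thick (z).

The beam spans the tops of two stools placed 1050 mm apart, resting at z = 385 mm.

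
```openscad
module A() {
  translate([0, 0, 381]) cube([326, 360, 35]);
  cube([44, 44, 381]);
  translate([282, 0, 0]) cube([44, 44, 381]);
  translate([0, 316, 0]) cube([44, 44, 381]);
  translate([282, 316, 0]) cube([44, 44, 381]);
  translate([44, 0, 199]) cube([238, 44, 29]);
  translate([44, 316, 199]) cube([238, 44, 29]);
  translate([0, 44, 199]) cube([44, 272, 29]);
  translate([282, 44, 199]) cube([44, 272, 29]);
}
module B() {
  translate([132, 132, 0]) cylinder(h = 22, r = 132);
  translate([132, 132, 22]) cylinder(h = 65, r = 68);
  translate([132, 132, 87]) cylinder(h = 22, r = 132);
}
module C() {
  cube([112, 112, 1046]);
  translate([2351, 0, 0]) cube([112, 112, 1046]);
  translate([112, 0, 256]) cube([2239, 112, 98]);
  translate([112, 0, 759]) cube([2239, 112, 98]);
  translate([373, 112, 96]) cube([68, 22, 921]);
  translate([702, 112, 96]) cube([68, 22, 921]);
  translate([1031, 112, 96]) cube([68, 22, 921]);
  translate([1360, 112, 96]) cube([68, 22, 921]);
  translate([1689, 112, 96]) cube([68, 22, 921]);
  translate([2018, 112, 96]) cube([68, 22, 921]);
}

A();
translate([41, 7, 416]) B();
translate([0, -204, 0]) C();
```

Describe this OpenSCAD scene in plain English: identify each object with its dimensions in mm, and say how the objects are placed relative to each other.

A is a four-legged stool. The seat is 326×360 mm, 35 mm thick, top at z = 416 mm. It stands on four square legs, each 44×44 mm in cross-section, from z = 0 to the seat underside, each flush with a corner of the seat. Four stretchers, 44 mm wide and 29 mm tall, connect adjacent legs with their undersides at z = 199 mm, each running between the inner faces of the legs it joins and aligned with the legs' outer faces on the other axis.

B is a spool: two coaxial disc flanges of radius 132 mm and thickness 22 mm, joined by a core cylinder of radius 68 mm and height 65 mm. The lower flange rests on z = 0 and the three cylinders share a vertical axis.

C is a fence section. Two 112×112 mm posts, 1046 mm tall, stand on the floor with a clear span of 2239 mm between their inner faces. Two horizontal rails of 112×98 mm section span the gap between the posts with their undersides at z = 256 mm and z = 759 mm, flush with the posts' −y face. 6 pickets, each 68 mm wide, 22 mm thick and 921 mm tall, are fixed to the +y face of the rails with their bottoms at z = 96 mm, evenly spaced across the span with equal gaps (rounded down to the nearest mm) at the −x end and between each pair — any rounding remainder accumulates at the +x end.

The spool is on top of the stool. The fence section is on the floor beside the stool on its −y side.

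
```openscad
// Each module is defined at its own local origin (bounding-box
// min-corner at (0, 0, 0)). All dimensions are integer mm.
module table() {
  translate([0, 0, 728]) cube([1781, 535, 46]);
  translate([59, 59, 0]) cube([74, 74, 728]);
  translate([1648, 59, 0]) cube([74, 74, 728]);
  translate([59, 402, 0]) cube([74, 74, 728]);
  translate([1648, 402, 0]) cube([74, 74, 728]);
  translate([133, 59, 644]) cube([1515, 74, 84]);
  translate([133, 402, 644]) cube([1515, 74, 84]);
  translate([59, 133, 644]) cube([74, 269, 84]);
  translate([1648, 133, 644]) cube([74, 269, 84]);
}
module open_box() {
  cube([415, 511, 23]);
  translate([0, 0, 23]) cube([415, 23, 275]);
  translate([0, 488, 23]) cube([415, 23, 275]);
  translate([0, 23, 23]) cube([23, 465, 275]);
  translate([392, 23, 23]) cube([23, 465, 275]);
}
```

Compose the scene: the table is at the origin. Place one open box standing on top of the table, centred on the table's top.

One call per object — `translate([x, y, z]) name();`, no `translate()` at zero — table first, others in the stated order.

table();
translate([683, 12, 774]) open_box();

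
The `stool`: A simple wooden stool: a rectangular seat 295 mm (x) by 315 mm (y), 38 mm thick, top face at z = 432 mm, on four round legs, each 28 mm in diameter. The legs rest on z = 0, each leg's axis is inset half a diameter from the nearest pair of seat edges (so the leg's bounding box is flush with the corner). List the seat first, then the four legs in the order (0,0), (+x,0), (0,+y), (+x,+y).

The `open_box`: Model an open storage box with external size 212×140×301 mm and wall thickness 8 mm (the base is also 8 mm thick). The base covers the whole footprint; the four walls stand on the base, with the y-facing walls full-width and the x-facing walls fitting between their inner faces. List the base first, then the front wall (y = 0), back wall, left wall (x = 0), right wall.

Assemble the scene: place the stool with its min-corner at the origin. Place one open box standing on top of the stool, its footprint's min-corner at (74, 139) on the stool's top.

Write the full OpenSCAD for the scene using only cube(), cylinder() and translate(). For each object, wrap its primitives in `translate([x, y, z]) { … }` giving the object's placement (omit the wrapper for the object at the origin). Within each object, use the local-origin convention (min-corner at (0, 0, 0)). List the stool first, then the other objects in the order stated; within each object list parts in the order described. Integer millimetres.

translate([0, 0, 394]) cube([295, 315, 38]);
translate([14, 14, 0]) cylinder(h = 394, r = 14);
translate([281, 14, 0]) cylinder(h = 394, r = 14);
translate([14, 301, 0]) cylinder(h = 394, r = 14);
translate([281, 301, 0]) cylinder(h = 394, r = 14);
translate([74, 139, 432]) {
  cube([212, 140, 8]);
  translate([0, 0, 8]) cube([212, 8, 293]);
  translate([0, 132, 8]) cube([212, 8, 293]);
  translate([0, 8, 8]) cube([8, 124, 293]);
  translate([204, 8, 8]) cube([8, 124, 293]);
}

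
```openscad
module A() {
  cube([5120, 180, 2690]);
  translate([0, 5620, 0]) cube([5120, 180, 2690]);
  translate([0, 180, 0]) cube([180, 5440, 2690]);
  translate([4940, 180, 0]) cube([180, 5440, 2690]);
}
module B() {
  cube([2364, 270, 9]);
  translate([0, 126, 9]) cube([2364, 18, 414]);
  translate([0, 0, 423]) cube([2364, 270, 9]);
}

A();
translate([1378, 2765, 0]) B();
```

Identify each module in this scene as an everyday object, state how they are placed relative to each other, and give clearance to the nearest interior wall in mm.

Clearances: x = 1198, y = 2585; minimum 1198 mm.

A is a house frame. B is an I-beam. The I-beam sits inside the house frame, centred. The clearance to the nearest interior wall is 1198 mm.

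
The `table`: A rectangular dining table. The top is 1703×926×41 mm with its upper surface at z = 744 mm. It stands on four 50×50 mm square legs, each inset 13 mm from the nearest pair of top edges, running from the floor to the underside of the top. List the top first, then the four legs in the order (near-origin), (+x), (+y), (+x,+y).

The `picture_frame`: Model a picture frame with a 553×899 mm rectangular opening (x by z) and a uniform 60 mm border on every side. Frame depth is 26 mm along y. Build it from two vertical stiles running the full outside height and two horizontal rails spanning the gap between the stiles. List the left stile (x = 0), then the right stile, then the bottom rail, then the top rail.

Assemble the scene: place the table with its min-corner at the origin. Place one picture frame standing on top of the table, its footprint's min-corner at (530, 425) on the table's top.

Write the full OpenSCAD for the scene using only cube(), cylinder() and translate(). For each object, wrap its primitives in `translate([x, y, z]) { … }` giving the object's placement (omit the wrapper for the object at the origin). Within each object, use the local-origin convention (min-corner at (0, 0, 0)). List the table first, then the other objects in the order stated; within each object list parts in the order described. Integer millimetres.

translate([0, 0, 703]) cube([1703, 926, 41]);
translate([13, 13, 0]) cube([50, 50, 703]);
translate([1640, 13, 0]) cube([50, 50, 703]);
translate([13, 863, 0]) cube([50, 50, 703]);
translate([1640, 863, 0]) cube([50, 50, 703]);
translate([530, 425, 744]) {
  cube([60, 26, 1019]);
  translate([613, 0, 0]) cube([60, 26, 1019]);
  translate([60, 0, 0]) cube([553, 26, 60]);
  translate([60, 0, 959]) cube([553, 26, 60]);
}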